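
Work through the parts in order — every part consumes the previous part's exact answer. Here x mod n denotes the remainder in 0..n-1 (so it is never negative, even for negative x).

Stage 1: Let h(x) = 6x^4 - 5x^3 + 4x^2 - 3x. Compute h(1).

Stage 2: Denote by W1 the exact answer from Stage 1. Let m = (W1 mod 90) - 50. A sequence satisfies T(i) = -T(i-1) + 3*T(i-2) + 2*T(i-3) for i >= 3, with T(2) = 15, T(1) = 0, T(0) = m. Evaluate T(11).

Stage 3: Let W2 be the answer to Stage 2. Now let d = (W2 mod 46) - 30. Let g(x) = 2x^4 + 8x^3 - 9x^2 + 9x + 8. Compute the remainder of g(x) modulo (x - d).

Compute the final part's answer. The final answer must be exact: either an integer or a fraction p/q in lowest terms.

72098

Stage 1: 6*(1)^4 - 5*(1)^3 + 4*(1)^2 - 3*(1)^1 = (6) + (-5) + (4) + (-3) = 2; answer 2
Stage 2: W1 = 2; m = -48; T(3) = -1*(15) + 3*(0) + 2*(-48) = -111; iterating: T(3)=-111, T(4)=156, T(5)=-459, T(6)=705, T(7)=-1770, T(8)=2967, T(9)=-6867, T(10)=12228, T(11)=-26895; answer -26895
Stage 3: W2 = -26895; d = -15; remainder = value at the root: 2*(-15)^4 + 8*(-15)^3 - 9*(-15)^2 + 9*(-15)^1 + 8 = (101250) + (-27000) + (-2025) + (-135) + (8) = 72098; answer 72098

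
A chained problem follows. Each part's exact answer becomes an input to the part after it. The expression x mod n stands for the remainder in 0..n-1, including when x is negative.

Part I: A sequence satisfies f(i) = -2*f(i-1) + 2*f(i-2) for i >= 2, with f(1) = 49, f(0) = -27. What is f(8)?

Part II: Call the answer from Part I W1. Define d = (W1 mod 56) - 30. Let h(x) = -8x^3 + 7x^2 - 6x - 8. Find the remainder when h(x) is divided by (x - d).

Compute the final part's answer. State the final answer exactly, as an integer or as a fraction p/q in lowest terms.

Part I: f(2) = -2*(49) + 2*(-27) = -152; iterating: f(2)=-152, f(3)=402, f(4)=-1108, f(5)=3020, f(6)=-8256, f(7)=22552, f(8)=-61616; answer -61616
Part II: W1 = -61616; d = 10; remainder = value at the root: -8*(10)^3 + 7*(10)^2 - 6*(10)^1 - 8 = (-8000) + (700) + (-60) + (-8) = -7368; answer -7368

-7368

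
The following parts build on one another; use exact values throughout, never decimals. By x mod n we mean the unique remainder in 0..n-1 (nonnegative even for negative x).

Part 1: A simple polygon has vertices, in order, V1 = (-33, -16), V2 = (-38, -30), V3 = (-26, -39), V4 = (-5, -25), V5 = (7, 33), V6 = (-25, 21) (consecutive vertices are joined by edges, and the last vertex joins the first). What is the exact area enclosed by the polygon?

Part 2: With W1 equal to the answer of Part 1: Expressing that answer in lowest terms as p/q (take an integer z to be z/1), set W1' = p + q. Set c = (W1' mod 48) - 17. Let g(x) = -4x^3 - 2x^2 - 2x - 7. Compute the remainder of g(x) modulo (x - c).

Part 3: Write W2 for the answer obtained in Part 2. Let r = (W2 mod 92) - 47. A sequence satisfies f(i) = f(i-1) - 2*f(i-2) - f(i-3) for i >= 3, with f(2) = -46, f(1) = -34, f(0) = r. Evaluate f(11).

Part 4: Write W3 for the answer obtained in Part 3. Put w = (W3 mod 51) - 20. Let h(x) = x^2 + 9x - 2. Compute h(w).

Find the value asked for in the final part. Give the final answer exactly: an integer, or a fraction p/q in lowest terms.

Part 1: cross terms: (-33*-30 - -38*-16)=382, (-38*-39 - -26*-30)=702, (-26*-25 - -5*-39)=455, (-5*33 - 7*-25)=10, (7*21 - -25*33)=972, (-25*-16 - -33*21)=1093; twice the area = |3614| = 3614; area = 1807; answer 1807
Part 2: W1 = 1807; threaded value p + q = 1808; c = 15; remainder = value at the root: -4*(15)^3 - 2*(15)^2 - 2*(15)^1 - 7 = (-13500) + (-450) + (-30) + (-7) = -13987; answer -13987
Part 3: W2 = -13987; r = 42; f(3) = 1*(-46) - 2*(-34) - 1*(42) = -20; iterating: f(3)=-20, f(4)=106, f(5)=192, f(6)=0, f(7)=-490, f(8)=-682, f(9)=298, f(10)=2152, f(11)=2238; answer 2238
Part 4: W3 = 2238; w = 25; 1*(25)^2 + 9*(25)^1 - 2 = (625) + (225) + (-2) = 848; answer 848

848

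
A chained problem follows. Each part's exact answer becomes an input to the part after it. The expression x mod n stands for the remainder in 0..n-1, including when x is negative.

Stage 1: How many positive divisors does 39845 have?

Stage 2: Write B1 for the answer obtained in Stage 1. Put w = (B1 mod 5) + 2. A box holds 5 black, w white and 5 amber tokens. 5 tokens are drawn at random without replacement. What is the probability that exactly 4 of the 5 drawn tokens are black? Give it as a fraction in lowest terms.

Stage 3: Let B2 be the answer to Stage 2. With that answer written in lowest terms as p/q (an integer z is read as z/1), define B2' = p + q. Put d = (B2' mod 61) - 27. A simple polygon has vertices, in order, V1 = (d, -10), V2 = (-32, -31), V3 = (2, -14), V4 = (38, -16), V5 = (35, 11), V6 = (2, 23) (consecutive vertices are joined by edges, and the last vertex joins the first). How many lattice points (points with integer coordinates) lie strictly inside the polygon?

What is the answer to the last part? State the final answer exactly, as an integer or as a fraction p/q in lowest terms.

1851

Stage 1: 39845 = 5 * 13 * 613; number of divisors = (1+1) * (1+1) * (1+1) = 8; answer 8
Stage 2: B1 = 8; w = 5; total draws C(15,5) = 3003; favorable C(5,4)*C(10,1) = 50; P = 50/3003; answer 50/3003
Stage 3: B2 = 50/3003; threaded value p + q = 3053; d = -24; cross terms: (-24*-31 - -32*-10)=424, (-32*-14 - 2*-31)=510, (2*-16 - 38*-14)=500, (38*11 - 35*-16)=978, (35*23 - 2*11)=783, (2*-10 - -24*23)=532; twice the area = |3727| = 3727; area = 3727/2; boundary points = 1 + 17 + 2 + 3 + 3 + 1 = 27; strictly interior points = area - boundary/2 + 1 = 1851; answer 1851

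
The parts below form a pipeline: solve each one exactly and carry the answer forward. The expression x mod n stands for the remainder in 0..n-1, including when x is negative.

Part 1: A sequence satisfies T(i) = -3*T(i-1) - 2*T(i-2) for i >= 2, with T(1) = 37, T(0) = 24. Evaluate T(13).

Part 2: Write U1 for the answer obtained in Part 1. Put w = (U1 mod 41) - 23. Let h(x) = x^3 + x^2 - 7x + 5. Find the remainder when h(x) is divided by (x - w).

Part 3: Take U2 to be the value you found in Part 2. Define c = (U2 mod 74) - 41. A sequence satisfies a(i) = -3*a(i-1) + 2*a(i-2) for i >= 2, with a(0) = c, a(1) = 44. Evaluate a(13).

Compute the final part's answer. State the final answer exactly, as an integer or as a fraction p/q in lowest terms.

121951016

Part 1: T(2) = -3*(37) - 2*(24) = -159; iterating: T(2)=-159, T(3)=403, T(4)=-891, T(5)=1867, T(6)=-3819, T(7)=7723, T(8)=-15531, T(9)=31147, T(10)=-62379, T(11)=124843, T(12)=-249771, T(13)=499627; answer 499627
Part 2: U1 = 499627; w = -22; remainder = value at the root: 1*(-22)^3 + 1*(-22)^2 - 7*(-22)^1 + 5 = (-10648) + (484) + (154) + (5) = -10005; answer -10005
Part 3: U2 = -10005; c = 18; a(2) = -3*(44) + 2*(18) = -96; iterating: a(2)=-96, a(3)=376, a(4)=-1320, a(5)=4712, a(6)=-16776, a(7)=59752, a(8)=-212808, a(9)=757928, a(10)=-2699400, a(11)=9614056, a(12)=-34240968, a(13)=121951016; answer 121951016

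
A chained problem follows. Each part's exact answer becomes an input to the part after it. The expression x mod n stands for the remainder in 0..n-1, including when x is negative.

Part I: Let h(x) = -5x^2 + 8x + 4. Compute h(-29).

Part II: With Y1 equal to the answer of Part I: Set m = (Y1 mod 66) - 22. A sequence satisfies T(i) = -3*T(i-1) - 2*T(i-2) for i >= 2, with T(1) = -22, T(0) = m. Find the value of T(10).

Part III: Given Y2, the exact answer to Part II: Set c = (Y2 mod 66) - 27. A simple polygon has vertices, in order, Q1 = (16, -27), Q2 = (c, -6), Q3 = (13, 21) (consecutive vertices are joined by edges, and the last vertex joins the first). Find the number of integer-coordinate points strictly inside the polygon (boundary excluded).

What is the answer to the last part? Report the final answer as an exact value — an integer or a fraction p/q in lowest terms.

999

Part I: -5*(-29)^2 + 8*(-29)^1 + 4 = (-4205) + (-232) + (4) = -4433; answer -4433
Part II: Y1 = -4433; m = 33; T(2) = -3*(-22) - 2*(33) = 0; iterating: T(2)=0, T(3)=44, T(4)=-132, T(5)=308, T(6)=-660, T(7)=1364, T(8)=-2772, T(9)=5588, T(10)=-11220; answer -11220
Part III: Y2 = -11220; c = -27; cross terms: (16*-6 - -27*-27)=-825, (-27*21 - 13*-6)=-489, (13*-27 - 16*21)=-687; twice the area = |-2001| = 2001; area = 2001/2; boundary points = 1 + 1 + 3 = 5; strictly interior points = area - boundary/2 + 1 = 999; answer 999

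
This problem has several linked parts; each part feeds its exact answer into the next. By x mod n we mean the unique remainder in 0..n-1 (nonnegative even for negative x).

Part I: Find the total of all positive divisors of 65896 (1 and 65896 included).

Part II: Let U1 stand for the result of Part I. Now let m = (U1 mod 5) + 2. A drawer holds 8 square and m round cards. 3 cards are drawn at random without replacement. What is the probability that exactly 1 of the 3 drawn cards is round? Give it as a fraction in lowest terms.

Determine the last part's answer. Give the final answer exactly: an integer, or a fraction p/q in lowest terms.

Part I: 65896 = 2^3 * 8237; sigma = (1 + 2 + 4 + 8) * (1 + 8237) = 15 * 8238 = 123570; answer 123570
Part II: U1 = 123570; m = 2; total draws C(10,3) = 120; favorable C(2,1)*C(8,2) = 56; P = 7/15; answer 7/15

7/15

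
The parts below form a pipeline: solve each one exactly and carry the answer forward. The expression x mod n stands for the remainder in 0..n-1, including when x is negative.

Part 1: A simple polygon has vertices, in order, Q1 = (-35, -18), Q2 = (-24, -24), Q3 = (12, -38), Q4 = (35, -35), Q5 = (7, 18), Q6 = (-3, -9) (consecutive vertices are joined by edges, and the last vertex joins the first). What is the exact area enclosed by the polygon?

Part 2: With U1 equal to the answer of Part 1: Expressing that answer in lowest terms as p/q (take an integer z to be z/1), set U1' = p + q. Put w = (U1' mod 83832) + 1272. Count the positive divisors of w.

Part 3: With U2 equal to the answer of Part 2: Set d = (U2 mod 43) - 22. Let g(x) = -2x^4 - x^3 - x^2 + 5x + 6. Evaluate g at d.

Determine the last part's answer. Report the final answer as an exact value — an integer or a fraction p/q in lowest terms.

Part 1: cross terms: (-35*-24 - -24*-18)=408, (-24*-38 - 12*-24)=1200, (12*-35 - 35*-38)=910, (35*18 - 7*-35)=875, (7*-9 - -3*18)=-9, (-3*-18 - -35*-9)=-261; twice the area = |3123| = 3123; area = 3123/2; answer 3123/2
Part 2: U1 = 3123/2; threaded value p + q = 3125; w = 4397; 4397 is prime, so its only divisors are 1 and 4397; count = 2; answer 2
Part 3: U2 = 2; d = -20; -2*(-20)^4 - 1*(-20)^3 - 1*(-20)^2 + 5*(-20)^1 + 6 = (-320000) + (8000) + (-400) + (-100) + (6) = -312494; answer -312494

-312494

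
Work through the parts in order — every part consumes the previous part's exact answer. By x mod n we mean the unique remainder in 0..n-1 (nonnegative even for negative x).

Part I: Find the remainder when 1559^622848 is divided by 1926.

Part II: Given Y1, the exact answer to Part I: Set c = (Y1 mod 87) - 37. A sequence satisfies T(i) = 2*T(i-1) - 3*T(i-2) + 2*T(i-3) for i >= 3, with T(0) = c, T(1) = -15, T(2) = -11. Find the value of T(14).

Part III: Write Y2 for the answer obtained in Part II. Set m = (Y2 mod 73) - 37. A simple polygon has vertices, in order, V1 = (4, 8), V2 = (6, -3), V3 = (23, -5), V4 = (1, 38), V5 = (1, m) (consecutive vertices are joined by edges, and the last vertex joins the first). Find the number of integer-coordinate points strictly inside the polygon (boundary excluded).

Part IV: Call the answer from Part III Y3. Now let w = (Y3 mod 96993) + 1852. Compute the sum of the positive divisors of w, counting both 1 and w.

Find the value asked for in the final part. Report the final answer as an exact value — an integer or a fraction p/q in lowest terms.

Part I: squarings mod 1926: 1559^1=1559, 1559^2=1795, 1559^4=1753, 1559^8=1039, 1559^16=961, 1559^32=967, 1559^64=979, 1559^128=1219, 1559^256=1015, 1559^512=1741, 1559^1024=1483, 1559^2048=1723, 1559^4096=763, 1559^8192=517, 1559^16384=1501, 1559^32768=1507, 1559^65536=295, 1559^131072=355, 1559^262144=835, 1559^524288=13; 1559^622848 = 1559^256 * 1559^32768 * 1559^65536 * 1559^524288 = 1567 (mod 1926); answer 1567
Part II: Y1 = 1567; c = -36; T(3) = 2*(-11) - 3*(-15) + 2*(-36) = -49; iterating: T(3)=-49, T(4)=-95, T(5)=-65, T(6)=57, T(7)=119, T(8)=-63, T(9)=-369, T(10)=-311, T(11)=359, T(12)=913, T(13)=127, T(14)=-1767; answer -1767
Part III: Y2 = -1767; m = 21; cross terms: (4*-3 - 6*8)=-60, (6*-5 - 23*-3)=39, (23*38 - 1*-5)=879, (1*21 - 1*38)=-17, (1*8 - 4*21)=-76; twice the area = |765| = 765; area = 765/2; boundary points = 1 + 1 + 1 + 17 + 1 = 21; strictly interior points = area - boundary/2 + 1 = 373; answer 373
Part IV: Y3 = 373; w = 2225; 2225 = 5^2 * 89; sigma = (1 + 5 + 25) * (1 + 89) = 31 * 90 = 2790; answer 2790

2790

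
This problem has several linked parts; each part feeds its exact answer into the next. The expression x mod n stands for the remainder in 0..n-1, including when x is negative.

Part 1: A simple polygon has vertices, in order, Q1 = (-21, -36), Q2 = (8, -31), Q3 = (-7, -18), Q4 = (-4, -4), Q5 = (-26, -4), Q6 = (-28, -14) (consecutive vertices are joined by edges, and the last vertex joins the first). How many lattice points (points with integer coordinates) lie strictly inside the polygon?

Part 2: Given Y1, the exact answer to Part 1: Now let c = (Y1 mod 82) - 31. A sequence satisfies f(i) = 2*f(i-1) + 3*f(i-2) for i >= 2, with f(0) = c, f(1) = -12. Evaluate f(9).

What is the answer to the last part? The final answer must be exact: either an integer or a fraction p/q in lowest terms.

-29532

Part 1: cross terms: (-21*-31 - 8*-36)=939, (8*-18 - -7*-31)=-361, (-7*-4 - -4*-18)=-44, (-4*-4 - -26*-4)=-88, (-26*-14 - -28*-4)=252, (-28*-36 - -21*-14)=714; twice the area = |1412| = 1412; area = 706; boundary points = 1 + 1 + 1 + 22 + 2 + 1 = 28; strictly interior points = area - boundary/2 + 1 = 693; answer 693
Part 2: Y1 = 693; c = 6; f(2) = 2*(-12) + 3*(6) = -6; iterating: f(2)=-6, f(3)=-48, f(4)=-114, f(5)=-372, f(6)=-1086, f(7)=-3288, f(8)=-9834, f(9)=-29532; answer -29532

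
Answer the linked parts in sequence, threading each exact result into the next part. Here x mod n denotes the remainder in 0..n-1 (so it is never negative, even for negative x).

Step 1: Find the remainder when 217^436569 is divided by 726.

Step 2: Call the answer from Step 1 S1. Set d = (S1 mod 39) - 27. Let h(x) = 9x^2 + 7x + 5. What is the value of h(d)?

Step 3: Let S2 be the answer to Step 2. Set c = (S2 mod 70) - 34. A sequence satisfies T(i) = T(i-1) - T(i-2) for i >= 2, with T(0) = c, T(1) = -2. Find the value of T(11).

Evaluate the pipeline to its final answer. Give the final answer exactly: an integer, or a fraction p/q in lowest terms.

-11

Step 1: squarings mod 726: 217^1=217, 217^2=625, 217^4=37, 217^8=643, 217^16=355, 217^32=427, 217^64=103, 217^128=445, 217^256=553, 217^512=163, 217^1024=433, 217^2048=181, 217^4096=91, 217^8192=295, 217^16384=631, 217^32768=313, 217^65536=685, 217^131072=229, 217^262144=169; 217^436569 = 217^1 * 217^8 * 217^16 * 217^64 * 217^256 * 217^2048 * 217^8192 * 217^32768 * 217^131072 * 217^262144 = 535 (mod 726); answer 535
Step 2: S1 = 535; d = 1; 9*(1)^2 + 7*(1)^1 + 5 = (9) + (7) + (5) = 21; answer 21
Step 3: S2 = 21; c = -13; T(2) = 1*(-2) - 1*(-13) = 11; iterating: T(2)=11, T(3)=13, T(4)=2, T(5)=-11, T(6)=-13, T(7)=-2, T(8)=11, T(9)=13, T(10)=2, T(11)=-11; answer -11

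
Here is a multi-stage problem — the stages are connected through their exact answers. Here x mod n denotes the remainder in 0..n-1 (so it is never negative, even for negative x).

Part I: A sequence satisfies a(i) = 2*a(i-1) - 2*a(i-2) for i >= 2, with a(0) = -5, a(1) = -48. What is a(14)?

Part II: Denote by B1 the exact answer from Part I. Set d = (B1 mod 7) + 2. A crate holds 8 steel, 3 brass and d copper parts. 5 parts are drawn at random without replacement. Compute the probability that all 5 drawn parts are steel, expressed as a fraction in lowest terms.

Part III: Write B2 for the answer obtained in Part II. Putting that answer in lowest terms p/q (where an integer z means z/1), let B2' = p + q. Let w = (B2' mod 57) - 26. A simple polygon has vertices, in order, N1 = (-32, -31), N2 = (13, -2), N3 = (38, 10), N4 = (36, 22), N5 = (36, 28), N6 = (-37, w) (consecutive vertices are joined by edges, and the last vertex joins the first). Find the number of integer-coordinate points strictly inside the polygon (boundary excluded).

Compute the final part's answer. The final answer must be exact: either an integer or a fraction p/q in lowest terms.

2177

Part I: a(2) = 2*(-48) - 2*(-5) = -86; iterating: a(2)=-86, a(3)=-76, a(4)=20, a(5)=192, a(6)=344, a(7)=304, a(8)=-80, a(9)=-768, a(10)=-1376, a(11)=-1216, a(12)=320, a(13)=3072, a(14)=5504; answer 5504
Part II: B1 = 5504; d = 4; total draws C(15,5) = 3003; favorable C(8,5) = 56; P = 8/429; answer 8/429
Part III: B2 = 8/429; threaded value p + q = 437; w = 12; cross terms: (-32*-2 - 13*-31)=467, (13*10 - 38*-2)=206, (38*22 - 36*10)=476, (36*28 - 36*22)=216, (36*12 - -37*28)=1468, (-37*-31 - -32*12)=1531; twice the area = |4364| = 4364; area = 2182; boundary points = 1 + 1 + 2 + 6 + 1 + 1 = 12; strictly interior points = area - boundary/2 + 1 = 2177; answer 2177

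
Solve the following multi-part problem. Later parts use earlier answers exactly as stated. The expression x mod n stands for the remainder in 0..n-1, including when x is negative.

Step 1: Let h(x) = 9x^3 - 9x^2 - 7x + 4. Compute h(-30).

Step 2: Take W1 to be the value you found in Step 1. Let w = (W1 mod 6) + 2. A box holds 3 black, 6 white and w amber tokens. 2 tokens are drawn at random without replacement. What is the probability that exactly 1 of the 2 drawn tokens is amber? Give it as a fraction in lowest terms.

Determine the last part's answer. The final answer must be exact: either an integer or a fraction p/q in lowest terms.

Step 1: 9*(-30)^3 - 9*(-30)^2 - 7*(-30)^1 + 4 = (-243000) + (-8100) + (210) + (4) = -250886; answer -250886
Step 2: W1 = -250886; w = 6; total draws C(15,2) = 105; favorable C(6,1)*C(9,1) = 54; P = 18/35; answer 18/35

18/35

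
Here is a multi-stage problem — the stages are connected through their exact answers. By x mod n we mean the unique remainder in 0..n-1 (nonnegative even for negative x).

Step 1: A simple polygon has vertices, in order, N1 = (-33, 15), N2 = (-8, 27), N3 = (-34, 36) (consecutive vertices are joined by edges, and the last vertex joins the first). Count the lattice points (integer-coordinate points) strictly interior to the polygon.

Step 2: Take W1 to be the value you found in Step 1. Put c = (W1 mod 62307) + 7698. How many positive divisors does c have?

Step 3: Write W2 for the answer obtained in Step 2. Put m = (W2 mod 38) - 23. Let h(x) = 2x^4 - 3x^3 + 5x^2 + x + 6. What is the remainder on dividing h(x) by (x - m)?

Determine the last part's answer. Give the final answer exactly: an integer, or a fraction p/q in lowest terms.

Step 1: cross terms: (-33*27 - -8*15)=-771, (-8*36 - -34*27)=630, (-34*15 - -33*36)=678; twice the area = |537| = 537; area = 537/2; boundary points = 1 + 1 + 1 = 3; strictly interior points = area - boundary/2 + 1 = 268; answer 268
Step 2: W1 = 268; c = 7966; 7966 = 2 * 7 * 569; number of divisors = (1+1) * (1+1) * (1+1) = 8; answer 8
Step 3: W2 = 8; m = -15; remainder = value at the root: 2*(-15)^4 - 3*(-15)^3 + 5*(-15)^2 + 1*(-15)^1 + 6 = (101250) + (10125) + (1125) + (-15) + (6) = 112491; answer 112491

112491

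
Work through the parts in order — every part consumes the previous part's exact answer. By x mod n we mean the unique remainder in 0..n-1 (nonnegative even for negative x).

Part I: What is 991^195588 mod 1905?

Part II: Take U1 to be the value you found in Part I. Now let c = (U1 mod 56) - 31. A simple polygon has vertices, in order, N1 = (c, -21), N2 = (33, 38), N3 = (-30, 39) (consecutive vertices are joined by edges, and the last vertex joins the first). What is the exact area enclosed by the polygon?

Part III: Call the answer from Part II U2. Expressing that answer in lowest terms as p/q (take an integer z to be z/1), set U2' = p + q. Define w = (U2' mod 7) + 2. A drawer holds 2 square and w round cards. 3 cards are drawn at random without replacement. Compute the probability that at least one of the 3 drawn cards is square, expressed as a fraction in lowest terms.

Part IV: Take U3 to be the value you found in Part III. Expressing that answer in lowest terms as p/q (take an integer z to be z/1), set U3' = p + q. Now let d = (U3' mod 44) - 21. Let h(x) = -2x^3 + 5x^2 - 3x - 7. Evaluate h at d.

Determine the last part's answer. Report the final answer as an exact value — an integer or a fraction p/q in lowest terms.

4205

Part I: squarings mod 1905: 991^1=991, 991^2=1006, 991^4=481, 991^8=856, 991^16=1216, 991^32=376, 991^64=406, 991^128=1006, 991^256=481, 991^512=856, 991^1024=1216, 991^2048=376, 991^4096=406, 991^8192=1006, 991^16384=481, 991^32768=856, 991^65536=1216, 991^131072=376; 991^195588 = 991^4 * 991^1024 * 991^2048 * 991^4096 * 991^8192 * 991^16384 * 991^32768 * 991^131072 = 1786 (mod 1905); answer 1786
Part II: U1 = 1786; c = 19; cross terms: (19*38 - 33*-21)=1415, (33*39 - -30*38)=2427, (-30*-21 - 19*39)=-111; twice the area = |3731| = 3731; area = 3731/2; answer 3731/2
Part III: U2 = 3731/2; threaded value p + q = 3733; w = 4; total draws C(6,3) = 20; complement C(4,3) = 4; favorable 20 - 4 = 16; P = 4/5; answer 4/5
Part IV: U3 = 4/5; threaded value p + q = 9; d = -12; -2*(-12)^3 + 5*(-12)^2 - 3*(-12)^1 - 7 = (3456) + (720) + (36) + (-7) = 4205; answer 4205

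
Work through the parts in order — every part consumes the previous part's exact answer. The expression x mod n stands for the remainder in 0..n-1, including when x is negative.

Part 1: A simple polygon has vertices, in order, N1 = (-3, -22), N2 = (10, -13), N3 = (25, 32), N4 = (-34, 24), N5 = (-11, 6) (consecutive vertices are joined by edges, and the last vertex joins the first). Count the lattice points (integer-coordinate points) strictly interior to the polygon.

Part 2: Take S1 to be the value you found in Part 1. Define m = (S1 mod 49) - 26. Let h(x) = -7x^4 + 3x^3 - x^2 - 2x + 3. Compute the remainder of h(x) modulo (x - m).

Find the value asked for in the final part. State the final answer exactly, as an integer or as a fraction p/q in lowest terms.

Part 1: cross terms: (-3*-13 - 10*-22)=259, (10*32 - 25*-13)=645, (25*24 - -34*32)=1688, (-34*6 - -11*24)=60, (-11*-22 - -3*6)=260; twice the area = |2912| = 2912; area = 1456; boundary points = 1 + 15 + 1 + 1 + 4 = 22; strictly interior points = area - boundary/2 + 1 = 1446; answer 1446
Part 2: S1 = 1446; m = -1; remainder = value at the root: -7*(-1)^4 + 3*(-1)^3 - 1*(-1)^2 - 2*(-1)^1 + 3 = (-7) + (-3) + (-1) + (2) + (3) = -6; answer -6

-6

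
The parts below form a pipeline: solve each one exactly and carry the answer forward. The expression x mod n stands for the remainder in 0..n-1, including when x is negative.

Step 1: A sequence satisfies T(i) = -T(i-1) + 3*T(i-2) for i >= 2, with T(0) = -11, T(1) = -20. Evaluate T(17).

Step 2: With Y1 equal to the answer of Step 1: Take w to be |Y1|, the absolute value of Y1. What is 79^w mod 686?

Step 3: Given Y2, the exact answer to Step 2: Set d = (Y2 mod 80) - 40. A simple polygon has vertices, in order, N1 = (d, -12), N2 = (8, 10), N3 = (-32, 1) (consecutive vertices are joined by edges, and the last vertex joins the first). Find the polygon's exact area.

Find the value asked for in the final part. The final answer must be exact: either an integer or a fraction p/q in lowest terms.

583/2

Step 1: T(2) = -1*(-20) + 3*(-11) = -13; iterating: T(2)=-13, T(3)=-47, T(4)=8, T(5)=-149, T(6)=173, T(7)=-620, T(8)=1139, T(9)=-2999, T(10)=6416, T(11)=-15413, T(12)=34661, T(13)=-80900, T(14)=184883, T(15)=-427583, T(16)=982232, T(17)=-2264981; answer -2264981
Step 2: Y1 = -2264981; w = 2264981; squarings mod 686: 79^1=79, 79^2=67, 79^4=373, 79^8=557, 79^16=177, 79^32=459, 79^64=79, 79^128=67, 79^256=373, 79^512=557, 79^1024=177, 79^2048=459, 79^4096=79, 79^8192=67, 79^16384=373, 79^32768=557, 79^65536=177, 79^131072=459, 79^262144=79, 79^524288=67, 79^1048576=373, 79^2097152=557; 79^2264981 = 79^1 * 79^4 * 79^16 * 79^128 * 79^256 * 79^512 * 79^1024 * 79^2048 * 79^32768 * 79^131072 * 79^2097152 = 655 (mod 686); answer 655
Step 3: Y2 = 655; d = -25; cross terms: (-25*10 - 8*-12)=-154, (8*1 - -32*10)=328, (-32*-12 - -25*1)=409; twice the area = |583| = 583; area = 583/2; answer 583/2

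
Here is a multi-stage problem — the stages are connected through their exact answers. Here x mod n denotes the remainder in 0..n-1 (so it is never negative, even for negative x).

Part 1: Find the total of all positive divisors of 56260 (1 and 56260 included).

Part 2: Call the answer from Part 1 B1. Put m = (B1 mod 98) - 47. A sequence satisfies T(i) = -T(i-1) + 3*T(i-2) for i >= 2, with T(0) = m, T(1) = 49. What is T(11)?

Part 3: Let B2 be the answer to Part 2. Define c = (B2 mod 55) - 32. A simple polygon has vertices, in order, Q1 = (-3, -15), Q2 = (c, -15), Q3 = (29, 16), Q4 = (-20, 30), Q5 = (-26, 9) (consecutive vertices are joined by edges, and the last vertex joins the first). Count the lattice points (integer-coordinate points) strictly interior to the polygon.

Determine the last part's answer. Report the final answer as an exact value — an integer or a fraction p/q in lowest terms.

Part 1: 56260 = 2^2 * 5 * 29 * 97; sigma = (1 + 2 + 4) * (1 + 5) * (1 + 29) * (1 + 97) = 7 * 6 * 30 * 98 = 123480; answer 123480
Part 2: B1 = 123480; m = -47; T(2) = -1*(49) + 3*(-47) = -190; iterating: T(2)=-190, T(3)=337, T(4)=-907, T(5)=1918, T(6)=-4639, T(7)=10393, T(8)=-24310, T(9)=55489, T(10)=-128419, T(11)=294886; answer 294886
Part 3: B2 = 294886; c = -1; cross terms: (-3*-15 - -1*-15)=30, (-1*16 - 29*-15)=419, (29*30 - -20*16)=1190, (-20*9 - -26*30)=600, (-26*-15 - -3*9)=417; twice the area = |2656| = 2656; area = 1328; boundary points = 2 + 1 + 7 + 3 + 1 = 14; strictly interior points = area - boundary/2 + 1 = 1322; answer 1322

1322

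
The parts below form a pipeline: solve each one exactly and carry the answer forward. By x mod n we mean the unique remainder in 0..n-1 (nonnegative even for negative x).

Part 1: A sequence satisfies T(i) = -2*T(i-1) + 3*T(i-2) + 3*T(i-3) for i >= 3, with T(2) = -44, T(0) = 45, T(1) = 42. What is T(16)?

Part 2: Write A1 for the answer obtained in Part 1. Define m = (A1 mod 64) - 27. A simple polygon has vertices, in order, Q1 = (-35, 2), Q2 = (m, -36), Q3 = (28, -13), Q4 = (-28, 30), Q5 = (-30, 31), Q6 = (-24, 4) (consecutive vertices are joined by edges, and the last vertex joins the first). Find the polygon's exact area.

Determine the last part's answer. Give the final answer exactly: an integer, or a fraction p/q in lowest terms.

3117/2

Part 1: T(3) = -2*(-44) + 3*(42) + 3*(45) = 349; iterating: T(3)=349, T(4)=-704, T(5)=2323, T(6)=-5711, T(7)=16279, T(8)=-42722, T(9)=117148, T(10)=-313625, T(11)=850528, T(12)=-2290487, T(13)=6191683, T(14)=-16703243, T(15)=45110074, T(16)=-121754828; answer -121754828
Part 2: A1 = -121754828; m = 25; cross terms: (-35*-36 - 25*2)=1210, (25*-13 - 28*-36)=683, (28*30 - -28*-13)=476, (-28*31 - -30*30)=32, (-30*4 - -24*31)=624, (-24*2 - -35*4)=92; twice the area = |3117| = 3117; area = 3117/2; answer 3117/2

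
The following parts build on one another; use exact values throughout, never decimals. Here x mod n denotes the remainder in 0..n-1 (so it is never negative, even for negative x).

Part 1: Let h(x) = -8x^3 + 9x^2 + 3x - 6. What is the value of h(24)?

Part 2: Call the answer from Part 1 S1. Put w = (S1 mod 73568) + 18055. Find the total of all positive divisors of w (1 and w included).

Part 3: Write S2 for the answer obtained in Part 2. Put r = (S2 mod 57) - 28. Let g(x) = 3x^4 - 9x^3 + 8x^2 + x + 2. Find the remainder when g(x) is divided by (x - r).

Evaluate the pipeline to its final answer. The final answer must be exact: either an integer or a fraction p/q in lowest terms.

12

Part 1: -8*(24)^3 + 9*(24)^2 + 3*(24)^1 - 6 = (-110592) + (5184) + (72) + (-6) = -105342; answer -105342
Part 2: S1 = -105342; w = 59849; 59849 = 97 * 617; sigma = (1 + 97) * (1 + 617) = 98 * 618 = 60564; answer 60564
Part 3: S2 = 60564; r = 2; remainder = value at the root: 3*(2)^4 - 9*(2)^3 + 8*(2)^2 + 1*(2)^1 + 2 = (48) + (-72) + (32) + (2) + (2) = 12; answer 12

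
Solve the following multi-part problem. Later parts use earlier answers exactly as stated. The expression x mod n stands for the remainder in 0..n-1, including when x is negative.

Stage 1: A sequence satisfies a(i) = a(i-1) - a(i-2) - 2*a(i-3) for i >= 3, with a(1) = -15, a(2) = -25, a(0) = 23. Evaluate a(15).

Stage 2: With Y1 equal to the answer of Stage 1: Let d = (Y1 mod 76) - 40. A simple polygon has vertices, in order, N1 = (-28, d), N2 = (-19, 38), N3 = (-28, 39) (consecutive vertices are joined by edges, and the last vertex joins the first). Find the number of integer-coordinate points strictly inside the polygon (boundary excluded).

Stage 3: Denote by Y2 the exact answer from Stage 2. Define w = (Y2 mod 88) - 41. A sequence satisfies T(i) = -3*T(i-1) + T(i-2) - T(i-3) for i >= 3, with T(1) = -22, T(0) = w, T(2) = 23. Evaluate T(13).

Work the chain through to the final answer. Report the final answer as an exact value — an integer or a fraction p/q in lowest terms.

Stage 1: a(3) = 1*(-25) - 1*(-15) - 2*(23) = -56; iterating: a(3)=-56, a(4)=-1, a(5)=105, a(6)=218, a(7)=115, a(8)=-313, a(9)=-864, a(10)=-781, a(11)=709, a(12)=3218, a(13)=4071, a(14)=-565, a(15)=-11072; answer -11072
Stage 2: Y1 = -11072; d = -16; cross terms: (-28*38 - -19*-16)=-1368, (-19*39 - -28*38)=323, (-28*-16 - -28*39)=1540; twice the area = |495| = 495; area = 495/2; boundary points = 9 + 1 + 55 = 65; strictly interior points = area - boundary/2 + 1 = 216; answer 216
Stage 3: Y2 = 216; w = -1; T(3) = -3*(23) + 1*(-22) - 1*(-1) = -90; iterating: T(3)=-90, T(4)=315, T(5)=-1058, T(6)=3579, T(7)=-12110, T(8)=40967, T(9)=-138590, T(10)=468847, T(11)=-1586098, T(12)=5365731, T(13)=-18152138; answer -18152138

-18152138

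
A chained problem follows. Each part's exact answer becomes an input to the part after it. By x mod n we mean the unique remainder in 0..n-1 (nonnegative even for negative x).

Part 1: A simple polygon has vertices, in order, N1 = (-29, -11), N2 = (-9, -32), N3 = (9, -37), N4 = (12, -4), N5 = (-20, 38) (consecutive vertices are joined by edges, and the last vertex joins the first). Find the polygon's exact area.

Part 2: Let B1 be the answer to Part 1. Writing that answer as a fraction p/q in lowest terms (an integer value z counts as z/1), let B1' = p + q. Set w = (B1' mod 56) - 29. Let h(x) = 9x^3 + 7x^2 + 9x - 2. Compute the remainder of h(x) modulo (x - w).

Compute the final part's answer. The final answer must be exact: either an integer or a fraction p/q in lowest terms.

Part 1: cross terms: (-29*-32 - -9*-11)=829, (-9*-37 - 9*-32)=621, (9*-4 - 12*-37)=408, (12*38 - -20*-4)=376, (-20*-11 - -29*38)=1322; twice the area = |3556| = 3556; area = 1778; answer 1778
Part 2: B1 = 1778; threaded value p + q = 1779; w = 14; remainder = value at the root: 9*(14)^3 + 7*(14)^2 + 9*(14)^1 - 2 = (24696) + (1372) + (126) + (-2) = 26192; answer 26192

26192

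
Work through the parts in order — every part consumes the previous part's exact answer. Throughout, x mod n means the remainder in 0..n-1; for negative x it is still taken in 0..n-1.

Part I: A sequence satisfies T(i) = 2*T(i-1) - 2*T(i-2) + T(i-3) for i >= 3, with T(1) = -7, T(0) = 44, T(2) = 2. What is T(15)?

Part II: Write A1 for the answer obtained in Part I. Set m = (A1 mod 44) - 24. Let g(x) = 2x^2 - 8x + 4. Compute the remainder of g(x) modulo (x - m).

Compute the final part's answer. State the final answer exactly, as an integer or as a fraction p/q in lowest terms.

124

Part I: T(3) = 2*(2) - 2*(-7) + 1*(44) = 62; iterating: T(3)=62, T(4)=113, T(5)=104, T(6)=44, T(7)=-7, T(8)=2, T(9)=62, T(10)=113, T(11)=104, T(12)=44, T(13)=-7, T(14)=2, T(15)=62; answer 62
Part II: A1 = 62; m = -6; remainder = value at the root: 2*(-6)^2 - 8*(-6)^1 + 4 = (72) + (48) + (4) = 124; answer 124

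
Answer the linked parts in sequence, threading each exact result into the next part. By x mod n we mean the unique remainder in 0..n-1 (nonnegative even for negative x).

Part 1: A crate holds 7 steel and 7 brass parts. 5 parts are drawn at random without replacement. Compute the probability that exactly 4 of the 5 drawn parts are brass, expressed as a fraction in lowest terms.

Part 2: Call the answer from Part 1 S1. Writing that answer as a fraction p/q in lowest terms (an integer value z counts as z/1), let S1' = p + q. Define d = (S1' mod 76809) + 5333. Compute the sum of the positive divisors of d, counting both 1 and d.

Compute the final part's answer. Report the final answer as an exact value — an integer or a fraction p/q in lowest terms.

9288

Part 1: total draws C(14,5) = 2002; favorable C(7,4)*C(7,1) = 245; P = 35/286; answer 35/286
Part 2: S1 = 35/286; threaded value p + q = 321; d = 5654; 5654 = 2 * 11 * 257; sigma = (1 + 2) * (1 + 11) * (1 + 257) = 3 * 12 * 258 = 9288; answer 9288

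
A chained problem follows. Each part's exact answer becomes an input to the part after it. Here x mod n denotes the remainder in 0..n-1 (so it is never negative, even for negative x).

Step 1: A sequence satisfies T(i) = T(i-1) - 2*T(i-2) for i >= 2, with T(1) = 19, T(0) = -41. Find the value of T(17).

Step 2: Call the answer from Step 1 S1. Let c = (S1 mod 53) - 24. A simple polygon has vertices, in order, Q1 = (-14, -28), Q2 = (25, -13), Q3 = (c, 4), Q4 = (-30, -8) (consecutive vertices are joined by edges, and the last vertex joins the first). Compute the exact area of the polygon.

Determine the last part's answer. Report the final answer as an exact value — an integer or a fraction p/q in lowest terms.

Step 1: T(2) = 1*(19) - 2*(-41) = 101; iterating: T(2)=101, T(3)=63, T(4)=-139, T(5)=-265, T(6)=13, T(7)=543, T(8)=517, T(9)=-569, T(10)=-1603, T(11)=-465, T(12)=2741, T(13)=3671, T(14)=-1811, T(15)=-9153, T(16)=-5531, T(17)=12775; answer 12775
Step 2: S1 = 12775; c = -22; cross terms: (-14*-13 - 25*-28)=882, (25*4 - -22*-13)=-186, (-22*-8 - -30*4)=296, (-30*-28 - -14*-8)=728; twice the area = |1720| = 1720; area = 860; answer 860

860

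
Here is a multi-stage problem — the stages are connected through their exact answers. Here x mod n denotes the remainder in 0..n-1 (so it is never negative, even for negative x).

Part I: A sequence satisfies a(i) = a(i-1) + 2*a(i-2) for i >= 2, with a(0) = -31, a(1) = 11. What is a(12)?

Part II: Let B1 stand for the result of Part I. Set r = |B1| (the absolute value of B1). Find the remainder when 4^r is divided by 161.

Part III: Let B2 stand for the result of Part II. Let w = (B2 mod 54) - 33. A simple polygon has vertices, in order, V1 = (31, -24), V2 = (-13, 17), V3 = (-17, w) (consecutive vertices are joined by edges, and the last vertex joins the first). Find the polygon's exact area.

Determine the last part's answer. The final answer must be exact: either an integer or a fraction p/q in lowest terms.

852

Part I: a(2) = 1*(11) + 2*(-31) = -51; iterating: a(2)=-51, a(3)=-29, a(4)=-131, a(5)=-189, a(6)=-451, a(7)=-829, a(8)=-1731, a(9)=-3389, a(10)=-6851, a(11)=-13629, a(12)=-27331; answer -27331
Part II: B1 = -27331; r = 27331; squarings mod 161: 4^1=4, 4^2=16, 4^4=95, 4^8=9, 4^16=81, 4^32=121, 4^64=151, 4^128=100, 4^256=18, 4^512=2, 4^1024=4, 4^2048=16, 4^4096=95, 4^8192=9, 4^16384=81; 4^27331 = 4^1 * 4^2 * 4^64 * 4^128 * 4^512 * 4^2048 * 4^8192 * 4^16384 = 123 (mod 161); answer 123
Part III: B2 = 123; w = -18; cross terms: (31*17 - -13*-24)=215, (-13*-18 - -17*17)=523, (-17*-24 - 31*-18)=966; twice the area = |1704| = 1704; area = 852; answer 852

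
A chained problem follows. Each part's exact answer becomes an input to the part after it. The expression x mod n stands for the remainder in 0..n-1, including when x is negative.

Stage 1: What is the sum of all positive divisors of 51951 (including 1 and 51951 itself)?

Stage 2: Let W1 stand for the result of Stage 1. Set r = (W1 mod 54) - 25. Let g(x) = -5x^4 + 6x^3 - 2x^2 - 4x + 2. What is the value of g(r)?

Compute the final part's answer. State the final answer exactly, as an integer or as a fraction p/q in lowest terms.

Stage 1: 51951 = 3 * 17317; sigma = (1 + 3) * (1 + 17317) = 4 * 17318 = 69272; answer 69272
Stage 2: W1 = 69272; r = 19; -5*(19)^4 + 6*(19)^3 - 2*(19)^2 - 4*(19)^1 + 2 = (-651605) + (41154) + (-722) + (-76) + (2) = -611247; answer -611247

-611247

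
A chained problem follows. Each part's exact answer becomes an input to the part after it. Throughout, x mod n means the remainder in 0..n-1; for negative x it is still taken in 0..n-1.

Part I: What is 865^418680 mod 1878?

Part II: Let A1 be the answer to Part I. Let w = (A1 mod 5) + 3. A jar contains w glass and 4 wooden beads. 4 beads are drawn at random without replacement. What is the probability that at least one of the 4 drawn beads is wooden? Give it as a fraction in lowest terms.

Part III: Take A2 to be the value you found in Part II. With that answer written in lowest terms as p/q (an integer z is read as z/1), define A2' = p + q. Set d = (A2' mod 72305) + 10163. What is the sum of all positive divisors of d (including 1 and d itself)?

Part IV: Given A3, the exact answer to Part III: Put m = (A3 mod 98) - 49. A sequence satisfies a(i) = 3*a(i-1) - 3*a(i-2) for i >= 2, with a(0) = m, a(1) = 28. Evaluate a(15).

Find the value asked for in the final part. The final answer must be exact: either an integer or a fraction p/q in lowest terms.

Part I: squarings mod 1878: 865^1=865, 865^2=781, 865^4=1489, 865^8=1081, 865^16=445, 865^32=835, 865^64=487, 865^128=541, 865^256=1591, 865^512=1615, 865^1024=1561, 865^2048=955, 865^4096=1195, 865^8192=745, 865^16384=1015, 865^32768=1081, 865^65536=445, 865^131072=835, 865^262144=487; 865^418680 = 865^8 * 865^16 * 865^32 * 865^64 * 865^256 * 865^512 * 865^8192 * 865^16384 * 865^131072 * 865^262144 = 739 (mod 1878); answer 739
Part II: A1 = 739; w = 7; total draws C(11,4) = 330; complement C(7,4) = 35; favorable 330 - 35 = 295; P = 59/66; answer 59/66
Part III: A2 = 59/66; threaded value p + q = 125; d = 10288; 10288 = 2^4 * 643; sigma = (1 + 2 + 4 + 8 + 16) * (1 + 643) = 31 * 644 = 19964; answer 19964
Part IV: A3 = 19964; m = 21; a(2) = 3*(28) - 3*(21) = 21; iterating: a(2)=21, a(3)=-21, a(4)=-126, a(5)=-315, a(6)=-567, a(7)=-756, a(8)=-567, a(9)=567, a(10)=3402, a(11)=8505, a(12)=15309, a(13)=20412, a(14)=15309, a(15)=-15309; answer -15309

-15309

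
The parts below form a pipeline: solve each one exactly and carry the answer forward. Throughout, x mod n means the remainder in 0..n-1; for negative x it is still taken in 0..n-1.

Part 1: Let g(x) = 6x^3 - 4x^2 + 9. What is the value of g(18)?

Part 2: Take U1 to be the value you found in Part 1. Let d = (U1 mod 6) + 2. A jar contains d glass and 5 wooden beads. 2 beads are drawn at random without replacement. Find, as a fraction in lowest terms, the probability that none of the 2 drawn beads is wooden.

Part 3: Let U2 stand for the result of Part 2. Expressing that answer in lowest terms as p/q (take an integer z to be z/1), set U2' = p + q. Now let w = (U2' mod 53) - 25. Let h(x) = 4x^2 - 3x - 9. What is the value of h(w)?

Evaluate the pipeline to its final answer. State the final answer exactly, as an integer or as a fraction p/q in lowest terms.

817

Part 1: 6*(18)^3 - 4*(18)^2 + 9 = (34992) + (-1296) + (9) = 33705; answer 33705
Part 2: U1 = 33705; d = 5; total draws C(10,2) = 45; favorable C(5,2) = 10; P = 2/9; answer 2/9
Part 3: U2 = 2/9; threaded value p + q = 11; w = -14; 4*(-14)^2 - 3*(-14)^1 - 9 = (784) + (42) + (-9) = 817; answer 817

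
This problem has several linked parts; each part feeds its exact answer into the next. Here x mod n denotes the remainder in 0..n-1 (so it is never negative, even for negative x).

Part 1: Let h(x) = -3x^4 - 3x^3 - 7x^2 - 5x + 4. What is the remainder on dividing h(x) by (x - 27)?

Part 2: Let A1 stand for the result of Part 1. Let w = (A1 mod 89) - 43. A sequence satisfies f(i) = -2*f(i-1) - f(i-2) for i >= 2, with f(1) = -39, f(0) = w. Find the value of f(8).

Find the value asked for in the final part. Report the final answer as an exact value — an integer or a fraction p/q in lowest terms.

4

Part 1: remainder = value at the root: -3*(27)^4 - 3*(27)^3 - 7*(27)^2 - 5*(27)^1 + 4 = (-1594323) + (-59049) + (-5103) + (-135) + (4) = -1658606; answer -1658606
Part 2: A1 = -1658606; w = 44; f(2) = -2*(-39) - 1*(44) = 34; iterating: f(2)=34, f(3)=-29, f(4)=24, f(5)=-19, f(6)=14, f(7)=-9, f(8)=4; answer 4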